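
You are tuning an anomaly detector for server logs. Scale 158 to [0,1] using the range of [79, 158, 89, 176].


min=79, max=176
(158-79)/(176-79) = 79/97 = 0.8144

0.8144


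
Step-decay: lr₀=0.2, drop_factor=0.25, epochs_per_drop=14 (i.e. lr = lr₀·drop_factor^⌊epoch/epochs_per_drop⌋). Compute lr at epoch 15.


n_drops = ⌊15/14⌋ = 1
lr = 0.2·0.25^1 = 0.2·0.25 = 0.05

0.05


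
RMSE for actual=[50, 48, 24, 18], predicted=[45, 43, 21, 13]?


MSE = 84/4 = 21
RMSE = √(84/4) = 4.5826

4.5826


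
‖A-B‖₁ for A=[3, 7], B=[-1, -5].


d = |3+ 1| + |7+ 5|
  = 4 + 12
  = 16

16


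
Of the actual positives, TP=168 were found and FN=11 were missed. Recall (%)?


Recall = TP/(TP+FN)
= 168/(168+11)
= 168/179 = 93.85%

93.85%


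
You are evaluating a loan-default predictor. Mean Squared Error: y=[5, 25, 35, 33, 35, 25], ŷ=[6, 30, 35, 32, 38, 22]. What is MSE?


Squared errors: (5-6)²=1, (25-30)²=25, (35-35)²=0, (33-32)²=1, (35-38)²=9, (25-22)²=9
Sum = 45
MSE = 45/6 = 15/2

15/2


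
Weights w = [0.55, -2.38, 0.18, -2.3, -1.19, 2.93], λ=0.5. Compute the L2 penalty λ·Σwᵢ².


‖w‖₂² = (0.55)² + (-2.38)² + (0.18)² + (-2.3)² + (-1.19)² + (2.93)²
     = 0.3025 + 5.6644 + 0.0324 + 5.29 + 1.4161 + 8.5849
     = 21.2903
λ·‖w‖₂² = 0.5·21.2903 = 10.64515

10.64515


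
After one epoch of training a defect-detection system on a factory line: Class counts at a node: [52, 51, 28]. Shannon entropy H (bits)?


Probabilities: [52/131, 51/131, 28/131] ≈ [0.3969, 0.3893, 0.2137]
H = -((52/131)·log₂(52/131) + (51/131)·log₂(51/131) + (28/131)·log₂(28/131))
  = 1.5348 bits

1.5348 bits


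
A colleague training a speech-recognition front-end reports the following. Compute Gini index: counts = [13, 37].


Probabilities: [13/50, 37/50] ≈ [0.26, 0.74]
Σpᵢ² = (169 + 1369)/50² = 1538/2500
Gini = 1 - Σpᵢ² = 1 - 1538/2500 = 0.3848

0.3848


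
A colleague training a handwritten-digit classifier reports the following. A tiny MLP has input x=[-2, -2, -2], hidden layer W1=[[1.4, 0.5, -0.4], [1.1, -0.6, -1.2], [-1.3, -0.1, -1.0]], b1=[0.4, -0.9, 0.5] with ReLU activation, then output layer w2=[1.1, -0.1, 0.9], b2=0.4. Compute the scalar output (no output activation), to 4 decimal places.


z1[0] = (1.4)·(-2) + (0.5)·(-2) + (-0.4)·(-2) + 0.4 = -2.6
z1[1] = (1.1)·(-2) + (-0.6)·(-2) + (-1.2)·(-2) - 0.9 = 0.5
z1[2] = (-1.3)·(-2) + (-0.1)·(-2) + (-1.0)·(-2) + 0.5 = 5.3
h = ReLU(z1) = [0.0, 0.5, 5.3]
output = (1.1)·(0.0) + (-0.1)·(0.5) + (0.9)·(5.3) + 0.4 = 5.12

5.12


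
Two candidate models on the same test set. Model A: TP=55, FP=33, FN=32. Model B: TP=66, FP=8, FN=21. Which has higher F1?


Model A: P=55/88=0.625, R=55/87=0.6322, F1=2PR/(P+R)=2TP/(2TP+FP+FN)=110/175=0.6286
Model B: P=66/74=0.8919, R=66/87=0.7586, F1=2PR/(P+R)=2TP/(2TP+FP+FN)=132/161=0.8199
0.6286 < 0.8199 → Model B

Model B


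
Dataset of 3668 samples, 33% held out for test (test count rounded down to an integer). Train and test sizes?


Test = ⌊3668·33/100⌋ = 1210
Train = 3668 - 1210 = 2458

Train: 2458, Test: 1210


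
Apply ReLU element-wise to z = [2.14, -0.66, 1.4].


ReLU(2.14) = max(0, 2.14) = 2.14
ReLU(-0.66) = max(0, -0.66) = 0.0
ReLU(1.4) = max(0, 1.4) = 1.4
result = [2.14, 0.0, 1.4]

[2.14, 0.0, 1.4]


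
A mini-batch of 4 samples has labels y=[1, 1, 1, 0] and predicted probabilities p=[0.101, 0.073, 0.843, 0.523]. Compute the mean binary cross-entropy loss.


L[0] = -ln(0.101) = 2.2926
L[1] = -ln(0.073) = 2.6173
L[2] = -ln(0.843) = 0.1708
L[3] = -ln(1-0.523) = -ln(0.477) = 0.7402
mean = (2.2926 + 2.6173 + 0.1708 + 0.7402)/4 = 1.4552

1.4552


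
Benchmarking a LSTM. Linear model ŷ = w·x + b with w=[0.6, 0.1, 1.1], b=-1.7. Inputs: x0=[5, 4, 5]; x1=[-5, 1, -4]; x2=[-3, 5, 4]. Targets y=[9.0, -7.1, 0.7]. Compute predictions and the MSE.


ŷ0 = (0.6)·(5) + (0.1)·(4) + (1.1)·(5) - 1.7 = 7.2
ŷ1 = (0.6)·(-5) + (0.1)·(1) + (1.1)·(-4) - 1.7 = -9.0
ŷ2 = (0.6)·(-3) + (0.1)·(5) + (1.1)·(4) - 1.7 = 1.4
errors² = [3.24, 3.61, 0.49]
MSE = 7.3400/3 = 2.4467

2.4467


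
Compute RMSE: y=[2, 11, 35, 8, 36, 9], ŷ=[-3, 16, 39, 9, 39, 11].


MSE = 80/6 = 13.3333
RMSE = √(80/6) = 3.6515

3.6515


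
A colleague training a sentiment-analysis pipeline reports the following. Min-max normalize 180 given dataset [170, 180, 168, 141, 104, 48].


min=48, max=180
(180-48)/(180-48) = 132/132 = 1.0

1.0


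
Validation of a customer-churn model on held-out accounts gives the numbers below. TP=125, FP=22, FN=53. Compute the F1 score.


Precision = 125/147 = 0.8503
Recall = 125/178 = 0.7022
F1 = 2·P·R/(P+R) = 2·TP/(2·TP+FP+FN) = 250/(250+22+53) = 250/325 = 0.7692

0.7692


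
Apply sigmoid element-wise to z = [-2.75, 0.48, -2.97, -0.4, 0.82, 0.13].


σ(-2.75) = 1/(1+e^2.75) = 0.0601
σ(0.48) = 1/(1+e^-0.48) = 0.6177
σ(-2.97) = 1/(1+e^2.97) = 0.0488
σ(-0.4) = 1/(1+e^0.4) = 0.4013
σ(0.82) = 1/(1+e^-0.82) = 0.6942
σ(0.13) = 1/(1+e^-0.13) = 0.5325
result = [0.0601, 0.6177, 0.0488, 0.4013, 0.6942, 0.5325]

[0.0601, 0.6177, 0.0488, 0.4013, 0.6942, 0.5325]


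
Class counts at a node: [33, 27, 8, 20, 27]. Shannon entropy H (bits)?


Probabilities: [33/115, 27/115, 8/115, 20/115, 27/115] ≈ [0.287, 0.2348, 0.0696, 0.1739, 0.2348]
H = -((33/115)·log₂(33/115) + (27/115)·log₂(27/115) + (8/115)·log₂(8/115) + (20/115)·log₂(20/115) + (27/115)·log₂(27/115))
  = 2.2049 bits

2.2049 bits


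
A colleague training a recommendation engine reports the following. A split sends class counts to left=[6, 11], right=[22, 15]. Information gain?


Parent = [28, 26], H_parent = 0.999
H_left = 0.9367 (n=17), H_right = 0.974 (n=37)
H_children = (17/54)·0.9367 + (37/54)·0.974 = 0.9623
IG = 0.999 - 0.9623 = 0.0367

0.0367


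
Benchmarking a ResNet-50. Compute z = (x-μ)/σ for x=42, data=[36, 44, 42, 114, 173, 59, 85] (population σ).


μ = 79, σ = 46.1983
z = (42 - 79)/46.1983 = -0.8009

-0.8009


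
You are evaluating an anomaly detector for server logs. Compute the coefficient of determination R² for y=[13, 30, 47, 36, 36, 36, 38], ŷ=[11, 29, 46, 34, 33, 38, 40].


ȳ = 33.7143
SS_res = Σ(y-ŷ)² = 27
SS_tot = Σ(y-ȳ)² = 653.43
R² = 1 - SS_res/SS_tot = 1 - 0.0413 = 0.9587

0.9587


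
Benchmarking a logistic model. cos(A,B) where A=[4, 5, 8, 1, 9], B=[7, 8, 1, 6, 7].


A·B = 4·7 + 5·8 + 8·1 + 1·6 + 9·7 = 145
‖A‖ = √187 = 13.6748, ‖B‖ = √199 = 14.1067
cos = 145/(√187·√199) = 145/√37213 = 0.7517

0.7517


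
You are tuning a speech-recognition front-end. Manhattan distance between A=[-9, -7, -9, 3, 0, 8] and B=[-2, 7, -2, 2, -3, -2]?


d = |-9+ 2| + |-7-7| + |-9+ 2| + |3-2| + |0+ 3| + |8+ 2|
  = 7 + 14 + 7 + 1 + 3 + 10
  = 42

42


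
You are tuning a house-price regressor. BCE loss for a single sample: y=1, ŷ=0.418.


BCE = -[y·ln(p) + (1-y)·ln(1-p)]
= -1·ln(0.418) - 0
= -ln(0.418) = 0.8723

0.8723


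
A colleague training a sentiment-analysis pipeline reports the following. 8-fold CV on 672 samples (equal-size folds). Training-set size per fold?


Fold size = 672/8 = 84
Training per fold = 672 - 84 = 588

588


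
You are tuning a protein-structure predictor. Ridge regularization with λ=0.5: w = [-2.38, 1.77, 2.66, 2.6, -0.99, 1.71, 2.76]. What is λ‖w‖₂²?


‖w‖₂² = (-2.38)² + (1.77)² + (2.66)² + (2.6)² + (-0.99)² + (1.71)² + (2.76)²
     = 5.6644 + 3.1329 + 7.0756 + 6.76 + 0.9801 + 2.9241 + 7.6176
     = 34.1547
λ·‖w‖₂² = 0.5·34.1547 = 17.07735

17.07735


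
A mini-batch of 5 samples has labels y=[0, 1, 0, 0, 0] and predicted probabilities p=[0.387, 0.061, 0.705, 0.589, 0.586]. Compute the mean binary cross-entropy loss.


L[0] = -ln(1-0.387) = -ln(0.613) = 0.4894
L[1] = -ln(0.061) = 2.7969
L[2] = -ln(1-0.705) = -ln(0.295) = 1.2208
L[3] = -ln(1-0.589) = -ln(0.411) = 0.8892
L[4] = -ln(1-0.586) = -ln(0.414) = 0.8819
mean = (0.4894 + 2.7969 + 1.2208 + 0.8892 + 0.8819)/5 = 1.2556

1.2556


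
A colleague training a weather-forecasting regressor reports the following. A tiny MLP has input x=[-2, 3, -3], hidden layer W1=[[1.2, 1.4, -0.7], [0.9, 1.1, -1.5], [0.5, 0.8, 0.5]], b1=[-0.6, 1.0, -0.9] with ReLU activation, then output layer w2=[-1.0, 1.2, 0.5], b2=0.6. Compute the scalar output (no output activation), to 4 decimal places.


z1[0] = (1.2)·(-2) + (1.4)·(3) + (-0.7)·(-3) - 0.6 = 3.3
z1[1] = (0.9)·(-2) + (1.1)·(3) + (-1.5)·(-3) + 1.0 = 7.0
z1[2] = (0.5)·(-2) + (0.8)·(3) + (0.5)·(-3) - 0.9 = -1.0
h = ReLU(z1) = [3.3, 7.0, 0.0]
output = (-1.0)·(3.3) + (1.2)·(7.0) + (0.5)·(0.0) + 0.6 = 5.7

5.7


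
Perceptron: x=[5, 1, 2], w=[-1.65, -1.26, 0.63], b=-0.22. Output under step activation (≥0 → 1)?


z = (5)·(-1.65) + (1)·(-1.26) + (2)·(0.63) - 0.22
  = -8.47
step(z) = 0 (z<0)

0


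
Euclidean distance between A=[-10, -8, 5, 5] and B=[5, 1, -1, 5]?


d = √((-10-5)² + (-8-1)² + (5+ 1)² + (5-5)²)
  = √(225 + 81 + 36 + 0)
  = √342 = 18.4932

18.4932


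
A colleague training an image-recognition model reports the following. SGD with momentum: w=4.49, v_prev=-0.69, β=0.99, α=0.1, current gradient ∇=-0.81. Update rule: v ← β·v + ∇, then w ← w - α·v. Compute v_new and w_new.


v_new = 0.99·-0.69 - 0.81 = -0.6831 - 0.81 = -1.4931
w_new = 4.49 - 0.1·-1.4931 = 4.49 + 0.14931 = 4.63931

v_new=-1.4931, w_new=4.63931


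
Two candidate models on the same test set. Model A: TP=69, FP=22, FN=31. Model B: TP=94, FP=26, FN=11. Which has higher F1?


Model A: P=69/91=0.7582, R=69/100=0.69, F1=2PR/(P+R)=2TP/(2TP+FP+FN)=138/191=0.7225
Model B: P=94/120=0.7833, R=94/105=0.8952, F1=2PR/(P+R)=2TP/(2TP+FP+FN)=188/225=0.8356
0.7225 < 0.8356 → Model B

Model B


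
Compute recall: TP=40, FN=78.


Recall = TP/(TP+FN)
= 40/(40+78)
= 40/118 = 33.9%

33.9%


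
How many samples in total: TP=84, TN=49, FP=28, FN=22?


Total = TP + TN + FP + FN
= 84 + 49 + 28 + 22
= 183
(Predicted positive: 112, predicted negative: 71)

183


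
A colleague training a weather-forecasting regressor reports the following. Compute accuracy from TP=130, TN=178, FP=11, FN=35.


Accuracy = (TP+TN)/(TP+TN+FP+FN)
= (130+178)/(354)
= 308/354 = 87.01%

87.01%


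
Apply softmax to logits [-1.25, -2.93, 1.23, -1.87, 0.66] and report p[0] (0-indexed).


Exponentials: e^-1.25=0.2865, e^-2.93=0.0534, e^1.23=3.4212, e^-1.87=0.1541, e^0.66=1.9348
Sum = 5.85
Softmax = [0.049, 0.0091, 0.5848, 0.0263, 0.3307]
p[0] = 0.2865/5.85 = 0.049

0.049


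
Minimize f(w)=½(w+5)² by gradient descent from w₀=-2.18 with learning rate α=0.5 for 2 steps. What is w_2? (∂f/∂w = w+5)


step 1: grad = -2.18+5 = 2.82; w = -2.18 - 0.5·(2.82) = -3.59
step 2: grad = -3.59+5 = 1.41; w = -3.59 - 0.5·(1.41) = -4.295

-4.295


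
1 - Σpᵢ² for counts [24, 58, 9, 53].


Probabilities: [24/144, 58/144, 9/144, 53/144] ≈ [0.1667, 0.4028, 0.0625, 0.3681]
Σpᵢ² = (576 + 3364 + 81 + 2809)/144² = 6830/20736
Gini = 1 - Σpᵢ² = 1 - 6830/20736 = 0.6706

0.6706


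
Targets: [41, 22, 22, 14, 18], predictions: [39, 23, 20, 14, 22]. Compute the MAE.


Absolute errors: |41-39|=2, |22-23|=1, |22-20|=2, |14-14|=0, |18-22|=4
Sum = 9
MAE = 9/5 = 9/5

9/5


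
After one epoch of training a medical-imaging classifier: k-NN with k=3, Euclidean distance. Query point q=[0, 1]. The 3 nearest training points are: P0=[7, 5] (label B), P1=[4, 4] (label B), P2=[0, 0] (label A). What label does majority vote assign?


d(q,P0) = 8.0623  (label B)
d(q,P1) = 5.0  (label B)
d(q,P2) = 1.0  (label A)
Votes: A=1, B=2
Majority → B

B


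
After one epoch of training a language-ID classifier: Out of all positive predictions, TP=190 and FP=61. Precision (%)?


Precision = TP/(TP+FP)
= 190/(190+61)
= 190/251 = 75.7%

75.7%


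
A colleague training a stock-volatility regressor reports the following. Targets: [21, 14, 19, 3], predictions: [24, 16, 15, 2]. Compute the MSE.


Squared errors: (21-24)²=9, (14-16)²=4, (19-15)²=16, (3-2)²=1
Sum = 30
MSE = 30/4 = 15/2

15/2


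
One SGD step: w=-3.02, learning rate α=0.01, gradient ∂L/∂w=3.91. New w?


w_new = w - α·∇
= -3.02 - 0.01·3.91
= -3.02 - 0.0391
= -3.0591

-3.0591


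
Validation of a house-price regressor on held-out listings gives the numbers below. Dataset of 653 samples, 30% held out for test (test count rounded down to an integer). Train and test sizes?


Test = ⌊653·30/100⌋ = 195
Train = 653 - 195 = 458

Train: 458, Test: 195


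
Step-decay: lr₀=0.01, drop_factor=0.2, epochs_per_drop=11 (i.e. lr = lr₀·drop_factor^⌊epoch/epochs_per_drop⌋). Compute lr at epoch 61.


n_drops = ⌊61/11⌋ = 5
lr = 0.01·0.2^5 = 0.01·0.00032 = 0.0000032

0.0000032


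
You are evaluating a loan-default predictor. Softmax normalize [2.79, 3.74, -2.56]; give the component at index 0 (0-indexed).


Exponentials: e^2.79=16.281, e^3.74=42.098, e^-2.56=0.0773
Sum = 58.4563
Softmax = [0.2785, 0.7202, 0.0013]
p[0] = 16.281/58.4563 = 0.2785

0.2785


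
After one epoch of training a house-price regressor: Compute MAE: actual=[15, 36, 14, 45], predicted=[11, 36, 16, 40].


Absolute errors: |15-11|=4, |36-36|=0, |14-16|=2, |45-40|=5
Sum = 11
MAE = 11/4 = 11/4

11/4


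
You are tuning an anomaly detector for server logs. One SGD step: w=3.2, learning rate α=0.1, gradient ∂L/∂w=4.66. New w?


w_new = w - α·∇
= 3.2 - 0.1·4.66
= 3.2 - 0.466
= 2.734

2.734


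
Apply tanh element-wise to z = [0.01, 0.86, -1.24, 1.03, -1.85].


tanh(0.01) = 0.01
tanh(0.86) = 0.6963
tanh(-1.24) = -0.8455
tanh(1.03) = 0.7739
tanh(-1.85) = -0.9517
result = [0.01, 0.6963, -0.8455, 0.7739, -0.9517]

[0.01, 0.6963, -0.8455, 0.7739, -0.9517]


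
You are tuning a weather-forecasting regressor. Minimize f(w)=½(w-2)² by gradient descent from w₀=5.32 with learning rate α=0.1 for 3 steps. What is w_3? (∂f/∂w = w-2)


step 1: grad = 5.32-2 = 3.32; w = 5.32 - 0.1·(3.32) = 4.988
step 2: grad = 4.988-2 = 2.988; w = 4.988 - 0.1·(2.988) = 4.6892
step 3: grad = 4.6892-2 = 2.6892; w = 4.6892 - 0.1·(2.6892) = 4.42028

4.42028


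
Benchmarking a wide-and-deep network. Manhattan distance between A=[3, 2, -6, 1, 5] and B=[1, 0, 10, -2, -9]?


d = |3-1| + |2-0| + |-6-10| + |1+ 2| + |5+ 9|
  = 2 + 2 + 16 + 3 + 14
  = 37

37


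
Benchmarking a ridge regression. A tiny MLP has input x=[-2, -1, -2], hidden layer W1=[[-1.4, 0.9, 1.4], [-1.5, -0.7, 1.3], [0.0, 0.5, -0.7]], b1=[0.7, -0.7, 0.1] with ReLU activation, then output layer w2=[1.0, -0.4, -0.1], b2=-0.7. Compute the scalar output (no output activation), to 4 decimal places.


z1[0] = (-1.4)·(-2) + (0.9)·(-1) + (1.4)·(-2) + 0.7 = -0.2
z1[1] = (-1.5)·(-2) + (-0.7)·(-1) + (1.3)·(-2) - 0.7 = 0.4
z1[2] = (0.0)·(-2) + (0.5)·(-1) + (-0.7)·(-2) + 0.1 = 1.0
h = ReLU(z1) = [0.0, 0.4, 1.0]
output = (1.0)·(0.0) + (-0.4)·(0.4) + (-0.1)·(1.0) - 0.7 = -0.96

-0.96


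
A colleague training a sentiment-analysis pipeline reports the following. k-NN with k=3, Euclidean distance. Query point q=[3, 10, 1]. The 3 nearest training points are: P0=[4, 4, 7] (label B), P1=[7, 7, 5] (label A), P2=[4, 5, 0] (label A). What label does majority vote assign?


d(q,P0) = 8.544  (label B)
d(q,P1) = 6.4031  (label A)
d(q,P2) = 5.1962  (label A)
Votes: A=2, B=1
Majority → A

A


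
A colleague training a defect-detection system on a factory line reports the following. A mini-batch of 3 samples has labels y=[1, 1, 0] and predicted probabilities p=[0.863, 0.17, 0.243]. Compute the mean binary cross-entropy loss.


L[0] = -ln(0.863) = 0.1473
L[1] = -ln(0.17) = 1.772
L[2] = -ln(1-0.243) = -ln(0.757) = 0.2784
mean = (0.1473 + 1.772 + 0.2784)/3 = 0.7326

0.7326


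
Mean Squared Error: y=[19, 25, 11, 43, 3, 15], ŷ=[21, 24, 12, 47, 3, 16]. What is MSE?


Squared errors: (19-21)²=4, (25-24)²=1, (11-12)²=1, (43-47)²=16, (3-3)²=0, (15-16)²=1
Sum = 23
MSE = 23/6 = 23/6

23/6


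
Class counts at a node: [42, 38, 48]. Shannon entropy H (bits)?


Probabilities: [42/128, 38/128, 48/128] ≈ [0.3281, 0.2969, 0.375]
H = -((42/128)·log₂(42/128) + (38/128)·log₂(38/128) + (48/128)·log₂(48/128))
  = 1.5783 bits

1.5783 bits


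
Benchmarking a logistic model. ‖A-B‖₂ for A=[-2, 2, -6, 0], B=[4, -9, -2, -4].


d = √((-2-4)² + (2+ 9)² + (-6+ 2)² + (0+ 4)²)
  = √(36 + 121 + 16 + 16)
  = √189 = 13.7477

13.7477


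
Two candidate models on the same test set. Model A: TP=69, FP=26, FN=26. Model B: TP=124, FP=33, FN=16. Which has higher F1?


Model A: P=69/95=0.7263, R=69/95=0.7263, F1=2PR/(P+R)=2TP/(2TP+FP+FN)=138/190=0.7263
Model B: P=124/157=0.7898, R=124/140=0.8857, F1=2PR/(P+R)=2TP/(2TP+FP+FN)=248/297=0.835
0.7263 < 0.835 → Model B

Model B


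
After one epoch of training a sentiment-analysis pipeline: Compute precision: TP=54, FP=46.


Precision = TP/(TP+FP)
= 54/(54+46)
= 54/100 = 54.0%

54.0%


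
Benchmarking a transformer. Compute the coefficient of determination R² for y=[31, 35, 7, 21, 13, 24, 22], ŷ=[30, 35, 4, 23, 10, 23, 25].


ȳ = 21.8571
SS_res = Σ(y-ŷ)² = 33
SS_tot = Σ(y-ȳ)² = 560.86
R² = 1 - SS_res/SS_tot = 1 - 0.0588 = 0.9412

0.9412


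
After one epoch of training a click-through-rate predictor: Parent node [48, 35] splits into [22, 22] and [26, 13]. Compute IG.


Parent = [48, 35], H_parent = 0.9822
H_left = 1 (n=44), H_right = 0.9183 (n=39)
H_children = (44/83)·1 + (39/83)·0.9183 = 0.9616
IG = 0.9822 - 0.9616 = 0.0206

0.0206


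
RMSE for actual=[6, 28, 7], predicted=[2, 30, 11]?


MSE = 36/3 = 12
RMSE = √(36/3) = 3.4641

3.4641


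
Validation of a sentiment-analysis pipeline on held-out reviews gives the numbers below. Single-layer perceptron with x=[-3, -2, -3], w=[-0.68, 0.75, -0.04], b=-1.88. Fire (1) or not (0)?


z = (-3)·(-0.68) + (-2)·(0.75) + (-3)·(-0.04) - 1.88
  = -1.22
step(z) = 0 (z<0)

0


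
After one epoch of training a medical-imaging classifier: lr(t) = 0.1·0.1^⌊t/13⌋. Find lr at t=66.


n_drops = ⌊66/13⌋ = 5
lr = 0.1·0.1^5 = 0.1·0.00001 = 0.000001

0.000001


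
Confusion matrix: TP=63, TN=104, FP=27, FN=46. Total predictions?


Total = TP + TN + FP + FN
= 63 + 104 + 27 + 46
= 240
(Predicted positive: 90, predicted negative: 150)

240


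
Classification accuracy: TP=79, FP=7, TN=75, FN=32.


Accuracy = (TP+TN)/(TP+TN+FP+FN)
= (79+75)/(193)
= 154/193 = 79.79%

79.79%


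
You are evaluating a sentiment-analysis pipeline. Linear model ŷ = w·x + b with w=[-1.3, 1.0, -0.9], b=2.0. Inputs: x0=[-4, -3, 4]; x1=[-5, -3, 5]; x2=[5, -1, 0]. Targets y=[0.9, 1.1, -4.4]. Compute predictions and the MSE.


ŷ0 = (-1.3)·(-4) + (1.0)·(-3) + (-0.9)·(4) + 2.0 = 0.6
ŷ1 = (-1.3)·(-5) + (1.0)·(-3) + (-0.9)·(5) + 2.0 = 1.0
ŷ2 = (-1.3)·(5) + (1.0)·(-1) + (-0.9)·(0) + 2.0 = -5.5
errors² = [0.09, 0.01, 1.21]
MSE = 1.3100/3 = 0.4367

0.4367


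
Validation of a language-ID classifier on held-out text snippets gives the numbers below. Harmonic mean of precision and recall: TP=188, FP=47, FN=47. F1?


Precision = 188/235 = 0.8
Recall = 188/235 = 0.8
F1 = 2·P·R/(P+R) = 2·TP/(2·TP+FP+FN) = 376/(376+47+47) = 376/470 = 0.8

0.8


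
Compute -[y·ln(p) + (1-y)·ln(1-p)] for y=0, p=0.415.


BCE = -[y·ln(p) + (1-y)·ln(1-p)]
= -0 - 1·ln(1-0.415)
= -ln(0.585) = 0.5361

0.5361


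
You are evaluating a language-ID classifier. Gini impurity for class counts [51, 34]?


Probabilities: [51/85, 34/85] ≈ [0.6, 0.4]
Σpᵢ² = (2601 + 1156)/85² = 3757/7225
Gini = 1 - Σpᵢ² = 1 - 3757/7225 = 0.48

0.48


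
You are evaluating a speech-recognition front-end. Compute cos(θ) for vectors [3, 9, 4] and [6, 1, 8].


A·B = 3·6 + 9·1 + 4·8 = 59
‖A‖ = √106 = 10.2956, ‖B‖ = √101 = 10.0499
cos = 59/(√106·√101) = 59/√10706 = 0.5702

0.5702


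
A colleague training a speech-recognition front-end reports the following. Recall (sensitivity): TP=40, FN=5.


Recall = TP/(TP+FN)
= 40/(40+5)
= 40/45 = 88.89%

88.89%


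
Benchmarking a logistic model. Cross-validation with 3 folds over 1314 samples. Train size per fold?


Fold size = 1314/3 = 438
Training per fold = 1314 - 438 = 876

876


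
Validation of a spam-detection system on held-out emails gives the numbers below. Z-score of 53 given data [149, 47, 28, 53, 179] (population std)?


μ = 91.2, σ = 60.7566
z = (53 - 91.2)/60.7566 = -0.6287

-0.6287


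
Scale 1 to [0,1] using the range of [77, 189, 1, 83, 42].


min=1, max=189
(1-1)/(189-1) = 0/188 = 0.0

0.0


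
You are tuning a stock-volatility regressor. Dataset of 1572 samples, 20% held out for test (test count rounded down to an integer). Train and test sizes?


Test = ⌊1572·20/100⌋ = 314
Train = 1572 - 314 = 1258

Train: 1258, Test: 314


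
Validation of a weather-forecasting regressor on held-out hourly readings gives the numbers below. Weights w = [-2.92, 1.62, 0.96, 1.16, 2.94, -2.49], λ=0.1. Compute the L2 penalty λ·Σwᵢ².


‖w‖₂² = (-2.92)² + (1.62)² + (0.96)² + (1.16)² + (2.94)² + (-2.49)²
     = 8.5264 + 2.6244 + 0.9216 + 1.3456 + 8.6436 + 6.2001
     = 28.2617
λ·‖w‖₂² = 0.1·28.2617 = 2.82617

2.82617


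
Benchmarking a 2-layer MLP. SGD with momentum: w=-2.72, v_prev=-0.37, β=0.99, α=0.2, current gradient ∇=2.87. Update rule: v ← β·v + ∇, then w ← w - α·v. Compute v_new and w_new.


v_new = 0.99·-0.37 + 2.87 = -0.3663 + 2.87 = 2.5037
w_new = -2.72 - 0.2·2.5037 = -2.72 - 0.50074 = -3.22074

v_new=2.5037, w_new=-3.22074


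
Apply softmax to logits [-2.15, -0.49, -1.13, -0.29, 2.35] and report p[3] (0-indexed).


Exponentials: e^-2.15=0.1165, e^-0.49=0.6126, e^-1.13=0.323, e^-0.29=0.7483, e^2.35=10.4856
Sum = 12.286
Softmax = [0.0095, 0.0499, 0.0263, 0.0609, 0.8535]
p[3] = 0.7483/12.286 = 0.0609

0.0609


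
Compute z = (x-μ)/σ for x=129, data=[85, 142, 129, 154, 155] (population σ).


μ = 133, σ = 25.7915
z = (129 - 133)/25.7915 = -0.1551

-0.1551


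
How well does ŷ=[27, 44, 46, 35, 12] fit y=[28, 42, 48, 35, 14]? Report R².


ȳ = 33.4
SS_res = Σ(y-ŷ)² = 13
SS_tot = Σ(y-ȳ)² = 695.2
R² = 1 - SS_res/SS_tot = 1 - 0.0187 = 0.9813

0.9813


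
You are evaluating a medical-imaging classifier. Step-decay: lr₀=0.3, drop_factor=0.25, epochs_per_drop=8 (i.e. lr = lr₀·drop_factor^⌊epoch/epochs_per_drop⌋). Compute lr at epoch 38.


n_drops = ⌊38/8⌋ = 4
lr = 0.3·0.25^4 = 0.3·0.00390625 = 0.001171875

0.001171875


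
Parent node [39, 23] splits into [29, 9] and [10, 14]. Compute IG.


Parent = [39, 23], H_parent = 0.9514
H_left = 0.7897 (n=38), H_right = 0.9799 (n=24)
H_children = (38/62)·0.7897 + (24/62)·0.9799 = 0.8633
IG = 0.9514 - 0.8633 = 0.0881

0.0881


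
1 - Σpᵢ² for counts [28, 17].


Probabilities: [28/45, 17/45] ≈ [0.6222, 0.3778]
Σpᵢ² = (784 + 289)/45² = 1073/2025
Gini = 1 - Σpᵢ² = 1 - 1073/2025 = 0.4701

0.4701


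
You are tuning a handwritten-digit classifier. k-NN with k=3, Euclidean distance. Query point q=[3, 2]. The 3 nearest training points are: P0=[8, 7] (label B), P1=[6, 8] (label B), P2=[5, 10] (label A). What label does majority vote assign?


d(q,P0) = 7.0711  (label B)
d(q,P1) = 6.7082  (label B)
d(q,P2) = 8.2462  (label A)
Votes: A=1, B=2
Majority → B

B


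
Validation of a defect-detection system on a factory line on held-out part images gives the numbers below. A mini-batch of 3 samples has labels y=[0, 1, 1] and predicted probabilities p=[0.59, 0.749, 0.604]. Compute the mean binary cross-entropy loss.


L[0] = -ln(1-0.59) = -ln(0.41) = 0.8916
L[1] = -ln(0.749) = 0.289
L[2] = -ln(0.604) = 0.5042
mean = (0.8916 + 0.289 + 0.5042)/3 = 0.5616

0.5616


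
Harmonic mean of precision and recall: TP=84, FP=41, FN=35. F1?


Precision = 84/125 = 0.672
Recall = 84/119 = 0.7059
F1 = 2·P·R/(P+R) = 2·TP/(2·TP+FP+FN) = 168/(168+41+35) = 168/244 = 0.6885

0.6885


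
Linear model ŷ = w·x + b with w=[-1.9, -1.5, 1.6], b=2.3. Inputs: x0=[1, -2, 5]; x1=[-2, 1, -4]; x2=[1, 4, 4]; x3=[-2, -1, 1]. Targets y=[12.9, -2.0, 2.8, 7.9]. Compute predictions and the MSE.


ŷ0 = (-1.9)·(1) + (-1.5)·(-2) + (1.6)·(5) + 2.3 = 11.4
ŷ1 = (-1.9)·(-2) + (-1.5)·(1) + (1.6)·(-4) + 2.3 = -1.8
ŷ2 = (-1.9)·(1) + (-1.5)·(4) + (1.6)·(4) + 2.3 = 0.8
ŷ3 = (-1.9)·(-2) + (-1.5)·(-1) + (1.6)·(1) + 2.3 = 9.2
errors² = [2.25, 0.04, 4.0, 1.69]
MSE = 7.9800/4 = 1.995

1.995


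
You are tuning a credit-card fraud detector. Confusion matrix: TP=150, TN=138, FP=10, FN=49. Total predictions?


Total = TP + TN + FP + FN
= 150 + 138 + 10 + 49
= 347
(Predicted positive: 160, predicted negative: 187)

347


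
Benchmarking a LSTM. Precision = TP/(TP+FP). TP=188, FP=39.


Precision = TP/(TP+FP)
= 188/(188+39)
= 188/227 = 82.82%

82.82%


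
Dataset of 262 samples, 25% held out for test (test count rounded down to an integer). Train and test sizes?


Test = ⌊262·25/100⌋ = 65
Train = 262 - 65 = 197

Train: 197, Test: 65


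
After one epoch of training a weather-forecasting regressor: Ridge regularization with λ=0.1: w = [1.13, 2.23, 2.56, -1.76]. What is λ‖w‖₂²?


‖w‖₂² = (1.13)² + (2.23)² + (2.56)² + (-1.76)²
     = 1.2769 + 4.9729 + 6.5536 + 3.0976
     = 15.901
λ·‖w‖₂² = 0.1·15.901 = 1.5901

1.5901


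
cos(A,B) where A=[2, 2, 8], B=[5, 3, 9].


A·B = 2·5 + 2·3 + 8·9 = 88
‖A‖ = √72 = 8.4853, ‖B‖ = √115 = 10.7238
cos = 88/(√72·√115) = 88/√8280 = 0.9671

0.9671


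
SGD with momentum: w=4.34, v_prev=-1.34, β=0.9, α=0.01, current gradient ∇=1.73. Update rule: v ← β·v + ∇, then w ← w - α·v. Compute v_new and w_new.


v_new = 0.9·-1.34 + 1.73 = -1.206 + 1.73 = 0.524
w_new = 4.34 - 0.01·0.524 = 4.34 - 0.00524 = 4.33476

v_new=0.524, w_new=4.33476


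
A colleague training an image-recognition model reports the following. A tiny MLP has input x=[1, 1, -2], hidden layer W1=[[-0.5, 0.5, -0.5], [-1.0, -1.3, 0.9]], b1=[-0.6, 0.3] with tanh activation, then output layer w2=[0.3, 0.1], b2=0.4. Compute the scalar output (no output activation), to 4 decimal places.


z1[0] = (-0.5)·(1) + (0.5)·(1) + (-0.5)·(-2) - 0.6 = 0.4
z1[1] = (-1.0)·(1) + (-1.3)·(1) + (0.9)·(-2) + 0.3 = -3.8
h = tanh(z1) = [0.3799, -0.999]
output = (0.3)·(0.3799) + (0.1)·(-0.999) + 0.4 = 0.4141

0.4141


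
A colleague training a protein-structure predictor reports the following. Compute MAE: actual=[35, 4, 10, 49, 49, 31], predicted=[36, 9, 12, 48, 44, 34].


Absolute errors: |35-36|=1, |4-9|=5, |10-12|=2, |49-48|=1, |49-44|=5, |31-34|=3
Sum = 17
MAE = 17/6 = 17/6

17/6


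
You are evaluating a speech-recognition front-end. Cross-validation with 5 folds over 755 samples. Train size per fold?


Fold size = 755/5 = 151
Training per fold = 755 - 151 = 604

604


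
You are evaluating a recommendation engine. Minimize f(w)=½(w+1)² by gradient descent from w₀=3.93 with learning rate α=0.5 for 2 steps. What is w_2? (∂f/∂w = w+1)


step 1: grad = 3.93+1 = 4.93; w = 3.93 - 0.5·(4.93) = 1.465
step 2: grad = 1.465+1 = 2.465; w = 1.465 - 0.5·(2.465) = 0.2325

0.2325


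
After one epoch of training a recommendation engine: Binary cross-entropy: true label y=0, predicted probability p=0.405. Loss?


BCE = -[y·ln(p) + (1-y)·ln(1-p)]
= -0 - 1·ln(1-0.405)
= -ln(0.595) = 0.5192

0.5192


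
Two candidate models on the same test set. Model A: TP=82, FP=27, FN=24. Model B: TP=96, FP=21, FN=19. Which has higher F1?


Model A: P=82/109=0.7523, R=82/106=0.7736, F1=2PR/(P+R)=2TP/(2TP+FP+FN)=164/215=0.7628
Model B: P=96/117=0.8205, R=96/115=0.8348, F1=2PR/(P+R)=2TP/(2TP+FP+FN)=192/232=0.8276
0.7628 < 0.8276 → Model B

Model B


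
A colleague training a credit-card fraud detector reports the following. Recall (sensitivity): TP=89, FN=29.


Recall = TP/(TP+FN)
= 89/(89+29)
= 89/118 = 75.42%

75.42%


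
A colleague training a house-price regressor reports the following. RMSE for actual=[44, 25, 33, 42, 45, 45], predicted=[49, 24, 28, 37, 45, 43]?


MSE = 80/6 = 13.3333
RMSE = √(80/6) = 3.6515

3.6515


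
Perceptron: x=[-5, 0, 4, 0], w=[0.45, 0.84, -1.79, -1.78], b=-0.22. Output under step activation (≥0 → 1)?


z = (-5)·(0.45) + (0)·(0.84) + (4)·(-1.79) + (0)·(-1.78) - 0.22
  = -9.63
step(z) = 0 (z<0)

0


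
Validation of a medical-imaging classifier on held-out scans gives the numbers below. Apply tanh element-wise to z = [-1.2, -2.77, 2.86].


tanh(-1.2) = -0.8337
tanh(-2.77) = -0.9922
tanh(2.86) = 0.9935
result = [-0.8337, -0.9922, 0.9935]

[-0.8337, -0.9922, 0.9935]


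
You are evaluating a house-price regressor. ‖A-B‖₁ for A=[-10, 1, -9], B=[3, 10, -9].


d = |-10-3| + |1-10| + |-9+ 9|
  = 13 + 9 + 0
  = 22

22


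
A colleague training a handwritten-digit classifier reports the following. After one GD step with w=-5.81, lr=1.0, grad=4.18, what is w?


w_new = w - α·∇
= -5.81 - 1.0·4.18
= -5.81 - 4.18
= -9.99

-9.99


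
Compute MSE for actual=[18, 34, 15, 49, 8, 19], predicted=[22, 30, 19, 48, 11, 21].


Squared errors: (18-22)²=16, (34-30)²=16, (15-19)²=16, (49-48)²=1, (8-11)²=9, (19-21)²=4
Sum = 62
MSE = 62/6 = 31/3

31/3


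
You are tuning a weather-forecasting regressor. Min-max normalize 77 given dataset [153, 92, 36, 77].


min=36, max=153
(77-36)/(153-36) = 41/117 = 0.3504

0.3504


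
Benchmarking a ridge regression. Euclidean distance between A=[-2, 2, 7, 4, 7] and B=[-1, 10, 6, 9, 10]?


d = √((-2+ 1)² + (2-10)² + (7-6)² + (4-9)² + (7-10)²)
  = √(1 + 64 + 1 + 25 + 9)
  = √100 = 10.0

10.0


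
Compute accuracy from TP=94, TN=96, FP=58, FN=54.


Accuracy = (TP+TN)/(TP+TN+FP+FN)
= (94+96)/(302)
= 190/302 = 62.91%

62.91%


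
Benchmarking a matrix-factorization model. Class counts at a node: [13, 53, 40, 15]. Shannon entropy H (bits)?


Probabilities: [13/121, 53/121, 40/121, 15/121] ≈ [0.1074, 0.438, 0.3306, 0.124]
H = -((13/121)·log₂(13/121) + (53/121)·log₂(53/121) + (40/121)·log₂(40/121) + (15/121)·log₂(15/121))
  = 1.7687 bits

1.7687 bits


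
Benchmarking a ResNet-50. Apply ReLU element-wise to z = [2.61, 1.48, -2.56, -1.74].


ReLU(2.61) = max(0, 2.61) = 2.61
ReLU(1.48) = max(0, 1.48) = 1.48
ReLU(-2.56) = max(0, -2.56) = 0.0
ReLU(-1.74) = max(0, -1.74) = 0.0
result = [2.61, 1.48, 0.0, 0.0]

[2.61, 1.48, 0.0, 0.0]


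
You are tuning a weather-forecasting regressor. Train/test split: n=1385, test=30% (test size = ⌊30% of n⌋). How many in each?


Test = ⌊1385·30/100⌋ = 415
Train = 1385 - 415 = 970

Train: 970, Test: 415


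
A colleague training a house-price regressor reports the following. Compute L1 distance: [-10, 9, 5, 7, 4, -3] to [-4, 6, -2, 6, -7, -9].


d = |-10+ 4| + |9-6| + |5+ 2| + |7-6| + |4+ 7| + |-3+ 9|
  = 6 + 3 + 7 + 1 + 11 + 6
  = 34

34


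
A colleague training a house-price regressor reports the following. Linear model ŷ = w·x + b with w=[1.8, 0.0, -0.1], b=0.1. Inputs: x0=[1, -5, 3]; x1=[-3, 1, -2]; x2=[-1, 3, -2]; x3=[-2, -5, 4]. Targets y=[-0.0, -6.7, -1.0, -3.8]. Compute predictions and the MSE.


ŷ0 = (1.8)·(1) + (0.0)·(-5) + (-0.1)·(3) + 0.1 = 1.6
ŷ1 = (1.8)·(-3) + (0.0)·(1) + (-0.1)·(-2) + 0.1 = -5.1
ŷ2 = (1.8)·(-1) + (0.0)·(3) + (-0.1)·(-2) + 0.1 = -1.5
ŷ3 = (1.8)·(-2) + (0.0)·(-5) + (-0.1)·(4) + 0.1 = -3.9
errors² = [2.56, 2.56, 0.25, 0.01]
MSE = 5.3800/4 = 1.345

1.345


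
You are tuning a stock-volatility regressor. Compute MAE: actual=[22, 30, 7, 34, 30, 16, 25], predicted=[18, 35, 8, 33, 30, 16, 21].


Absolute errors: |22-18|=4, |30-35|=5, |7-8|=1, |34-33|=1, |30-30|=0, |16-16|=0, |25-21|=4
Sum = 15
MAE = 15/7 = 15/7

15/7


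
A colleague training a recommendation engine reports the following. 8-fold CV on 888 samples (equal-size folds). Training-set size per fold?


Fold size = 888/8 = 111
Training per fold = 888 - 111 = 777

777


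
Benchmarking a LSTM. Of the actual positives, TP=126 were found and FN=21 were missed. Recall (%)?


Recall = TP/(TP+FN)
= 126/(126+21)
= 126/147 = 85.71%

85.71%


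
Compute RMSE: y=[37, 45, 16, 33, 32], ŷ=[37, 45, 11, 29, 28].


MSE = 57/5 = 11.4
RMSE = √(57/5) = 3.3764

3.3764


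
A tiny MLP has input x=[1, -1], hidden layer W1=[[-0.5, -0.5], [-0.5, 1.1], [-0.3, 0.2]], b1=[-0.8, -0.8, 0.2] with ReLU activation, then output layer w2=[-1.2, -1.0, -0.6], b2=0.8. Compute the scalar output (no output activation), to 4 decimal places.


z1[0] = (-0.5)·(1) + (-0.5)·(-1) - 0.8 = -0.8
z1[1] = (-0.5)·(1) + (1.1)·(-1) - 0.8 = -2.4
z1[2] = (-0.3)·(1) + (0.2)·(-1) + 0.2 = -0.3
h = ReLU(z1) = [0.0, 0.0, 0.0]
output = (-1.2)·(0.0) + (-1.0)·(0.0) + (-0.6)·(0.0) + 0.8 = 0.8

0.8


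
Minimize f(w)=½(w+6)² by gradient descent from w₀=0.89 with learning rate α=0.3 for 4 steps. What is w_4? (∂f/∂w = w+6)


step 1: grad = 0.89+6 = 6.89; w = 0.89 - 0.3·(6.89) = -1.177
step 2: grad = -1.177+6 = 4.823; w = -1.177 - 0.3·(4.823) = -2.6239
step 3: grad = -2.6239+6 = 3.3761; w = -2.6239 - 0.3·(3.3761) = -3.63673
step 4: grad = -3.63673+6 = 2.36327; w = -3.63673 - 0.3·(2.36327) = -4.345711

-4.345711


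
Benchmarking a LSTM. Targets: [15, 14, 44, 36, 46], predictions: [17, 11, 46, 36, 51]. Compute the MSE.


Squared errors: (15-17)²=4, (14-11)²=9, (44-46)²=4, (36-36)²=0, (46-51)²=25
Sum = 42
MSE = 42/5 = 42/5

42/5


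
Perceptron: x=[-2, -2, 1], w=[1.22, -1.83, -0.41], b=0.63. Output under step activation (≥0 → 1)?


z = (-2)·(1.22) + (-2)·(-1.83) + (1)·(-0.41) + 0.63
  = 1.44
step(z) = 1 (z≥0)

1


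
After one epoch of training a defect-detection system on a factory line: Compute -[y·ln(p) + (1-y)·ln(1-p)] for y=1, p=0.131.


BCE = -[y·ln(p) + (1-y)·ln(1-p)]
= -1·ln(0.131) - 0
= -ln(0.131) = 2.0326

2.0326


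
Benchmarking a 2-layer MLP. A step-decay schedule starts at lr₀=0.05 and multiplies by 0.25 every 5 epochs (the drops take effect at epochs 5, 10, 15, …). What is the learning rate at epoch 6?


n_drops = ⌊6/5⌋ = 1
lr = 0.05·0.25^1 = 0.05·0.25 = 0.0125

0.0125


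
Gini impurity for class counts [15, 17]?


Probabilities: [15/32, 17/32] ≈ [0.4688, 0.5312]
Σpᵢ² = (225 + 289)/32² = 514/1024
Gini = 1 - Σpᵢ² = 1 - 514/1024 = 0.498

0.498


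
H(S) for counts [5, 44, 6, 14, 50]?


Probabilities: [5/119, 44/119, 6/119, 14/119, 50/119] ≈ [0.042, 0.3697, 0.0504, 0.1176, 0.4202]
H = -((5/119)·log₂(5/119) + (44/119)·log₂(44/119) + (6/119)·log₂(6/119) + (14/119)·log₂(14/119) + (50/119)·log₂(50/119))
  = 1.829 bits

1.829 bits


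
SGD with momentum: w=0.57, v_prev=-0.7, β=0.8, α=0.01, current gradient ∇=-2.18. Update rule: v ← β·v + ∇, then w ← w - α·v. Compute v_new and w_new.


v_new = 0.8·-0.7 - 2.18 = -0.56 - 2.18 = -2.74
w_new = 0.57 - 0.01·-2.74 = 0.57 + 0.0274 = 0.5974

v_new=-2.74, w_new=0.5974


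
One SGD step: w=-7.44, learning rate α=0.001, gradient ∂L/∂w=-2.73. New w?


w_new = w - α·∇
= -7.44 - 0.001·-2.73
= -7.44 + 0.00273
= -7.43727

-7.43727


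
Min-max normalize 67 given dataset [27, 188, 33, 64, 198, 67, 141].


min=27, max=198
(67-27)/(198-27) = 40/171 = 0.2339

0.2339


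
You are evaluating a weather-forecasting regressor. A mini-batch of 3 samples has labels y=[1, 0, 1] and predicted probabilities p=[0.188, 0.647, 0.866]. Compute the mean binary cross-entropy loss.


L[0] = -ln(0.188) = 1.6713
L[1] = -ln(1-0.647) = -ln(0.353) = 1.0413
L[2] = -ln(0.866) = 0.1439
mean = (1.6713 + 1.0413 + 0.1439)/3 = 0.9522

0.9522


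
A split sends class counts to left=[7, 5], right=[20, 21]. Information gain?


Parent = [27, 26], H_parent = 0.9997
H_left = 0.9799 (n=12), H_right = 0.9996 (n=41)
H_children = (12/53)·0.9799 + (41/53)·0.9996 = 0.9951
IG = 0.9997 - 0.9951 = 0.0046

0.0046


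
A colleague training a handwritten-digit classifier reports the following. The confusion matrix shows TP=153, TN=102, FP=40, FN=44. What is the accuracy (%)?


Accuracy = (TP+TN)/(TP+TN+FP+FN)
= (153+102)/(339)
= 255/339 = 75.22%

75.22%


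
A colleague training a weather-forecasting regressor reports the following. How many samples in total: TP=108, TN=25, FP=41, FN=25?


Total = TP + TN + FP + FN
= 108 + 25 + 41 + 25
= 199
(Predicted positive: 149, predicted negative: 50)

199


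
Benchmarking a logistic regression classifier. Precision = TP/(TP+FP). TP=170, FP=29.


Precision = TP/(TP+FP)
= 170/(170+29)
= 170/199 = 85.43%

85.43%


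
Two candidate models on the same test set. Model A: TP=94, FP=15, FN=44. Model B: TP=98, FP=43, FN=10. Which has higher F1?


Model A: P=94/109=0.8624, R=94/138=0.6812, F1=2PR/(P+R)=2TP/(2TP+FP+FN)=188/247=0.7611
Model B: P=98/141=0.695, R=98/108=0.9074, F1=2PR/(P+R)=2TP/(2TP+FP+FN)=196/249=0.7871
0.7611 < 0.7871 → Model B

Model B


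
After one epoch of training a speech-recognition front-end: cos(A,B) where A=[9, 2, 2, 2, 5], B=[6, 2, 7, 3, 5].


A·B = 9·6 + 2·2 + 2·7 + 2·3 + 5·5 = 103
‖A‖ = √118 = 10.8628, ‖B‖ = √123 = 11.0905
cos = 103/(√118·√123) = 103/√14514 = 0.855

0.855


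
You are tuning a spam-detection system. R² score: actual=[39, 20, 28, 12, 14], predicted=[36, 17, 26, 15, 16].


ȳ = 22.6
SS_res = Σ(y-ŷ)² = 35
SS_tot = Σ(y-ȳ)² = 491.2
R² = 1 - SS_res/SS_tot = 1 - 0.0713 = 0.9287

0.9287


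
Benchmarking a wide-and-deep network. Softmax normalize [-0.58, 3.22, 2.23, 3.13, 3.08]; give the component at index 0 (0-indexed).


Exponentials: e^-0.58=0.5599, e^3.22=25.0281, e^2.23=9.2999, e^3.13=22.874, e^3.08=21.7584
Sum = 79.5203
Softmax = [0.007, 0.3147, 0.1169, 0.2876, 0.2736]
p[0] = 0.5599/79.5203 = 0.007

0.007


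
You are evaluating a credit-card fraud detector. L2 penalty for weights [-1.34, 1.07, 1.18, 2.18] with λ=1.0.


‖w‖₂² = (-1.34)² + (1.07)² + (1.18)² + (2.18)²
     = 1.7956 + 1.1449 + 1.3924 + 4.7524
     = 9.0853
λ·‖w‖₂² = 1.0·9.0853 = 9.0853

9.0853


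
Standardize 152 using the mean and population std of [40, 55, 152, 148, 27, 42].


μ = 77.3333, σ = 52.031
z = (152 - 77.3333)/52.031 = 1.435

1.435


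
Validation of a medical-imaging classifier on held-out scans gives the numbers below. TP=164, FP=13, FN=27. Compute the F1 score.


Precision = 164/177 = 0.9266
Recall = 164/191 = 0.8586
F1 = 2·P·R/(P+R) = 2·TP/(2·TP+FP+FN) = 328/(328+13+27) = 328/368 = 0.8913

0.8913


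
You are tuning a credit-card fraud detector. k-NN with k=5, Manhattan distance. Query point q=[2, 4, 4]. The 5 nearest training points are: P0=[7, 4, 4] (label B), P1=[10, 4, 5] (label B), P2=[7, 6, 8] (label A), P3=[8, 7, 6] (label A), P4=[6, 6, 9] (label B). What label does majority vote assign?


d(q,P0) = 5  (label B)
d(q,P1) = 9  (label B)
d(q,P2) = 11  (label A)
d(q,P3) = 11  (label A)
d(q,P4) = 11  (label B)
Votes: A=2, B=3
Majority → B

B


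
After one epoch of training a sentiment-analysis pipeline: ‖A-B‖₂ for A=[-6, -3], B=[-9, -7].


d = √((-6+ 9)² + (-3+ 7)²)
  = √(9 + 16)
  = √25 = 5.0

5.0


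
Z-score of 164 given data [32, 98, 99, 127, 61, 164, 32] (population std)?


μ = 87.5714, σ = 45.5407
z = (164 - 87.5714)/45.5407 = 1.6782

1.6782


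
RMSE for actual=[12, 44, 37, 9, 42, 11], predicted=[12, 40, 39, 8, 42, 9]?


MSE = 25/6 = 4.1667
RMSE = √(25/6) = 2.0412

2.0412


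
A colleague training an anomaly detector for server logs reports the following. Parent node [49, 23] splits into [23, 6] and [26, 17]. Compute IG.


Parent = [49, 23], H_parent = 0.9038
H_left = 0.7355 (n=29), H_right = 0.9682 (n=43)
H_children = (29/72)·0.7355 + (43/72)·0.9682 = 0.8745
IG = 0.9038 - 0.8745 = 0.0293

0.0293
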